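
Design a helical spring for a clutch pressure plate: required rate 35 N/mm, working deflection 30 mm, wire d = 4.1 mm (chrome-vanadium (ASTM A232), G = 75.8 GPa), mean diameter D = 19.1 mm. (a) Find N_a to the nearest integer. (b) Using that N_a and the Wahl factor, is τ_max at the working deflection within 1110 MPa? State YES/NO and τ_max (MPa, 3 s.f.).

(a) 11 coils; (b) YES, τ_max = 989 MPa

N_a = Gd⁴/(8D³k) = (75.8×10³)(4.1⁴)/(8·19.1³·35) = 10.98 → N_a = 11
Actual rate k = Gd⁴/(8D³·11) = 34.932 N/mm
Working load F = kδ = 34.932·30 = 1048 N
C = 19.1/4.1 = 4.6585; K_W = (4C−1)/(4C−4)+0.615/C = 1.3370
τ_max = K_W·8FD/(πd³) = 1.3370·739.55 = 988.78 MPa
τ_max ≤ 1110 MPa → acceptable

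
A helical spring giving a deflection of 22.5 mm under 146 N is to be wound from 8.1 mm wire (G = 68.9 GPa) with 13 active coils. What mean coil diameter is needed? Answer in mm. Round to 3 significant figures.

76.0 mm

Required rate k = F/δ = 146/22.5 = 6.4889 N/mm
D = (Gd⁴/(8N_a·k))^(1/3) = (68.9×10³·8.1⁴/(8·13·6.4889))^(1/3)
  = (439497)^(1/3) = 76.0300 mm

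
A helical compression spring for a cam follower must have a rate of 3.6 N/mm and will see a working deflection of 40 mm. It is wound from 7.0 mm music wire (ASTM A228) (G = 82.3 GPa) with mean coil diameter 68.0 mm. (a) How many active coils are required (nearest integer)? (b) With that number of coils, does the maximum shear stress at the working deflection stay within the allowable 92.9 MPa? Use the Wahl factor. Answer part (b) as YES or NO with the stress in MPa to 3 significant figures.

N_a = Gd⁴/(8D³k) = (82.3×10³)(7.0⁴)/(8·68.0³·3.6) = 21.82 → N_a = 22
Actual rate k = Gd⁴/(8D³·22) = 3.5707 N/mm
Working load F = kδ = 3.5707·40 = 142.83 N
C = 68.0/7.0 = 9.7143; K_W = (4C−1)/(4C−4)+0.615/C = 1.1494
τ_max = K_W·8FD/(πd³) = 1.1494·72.105 = 82.876 MPa
τ_max ≤ 92.9 MPa → acceptable

(a) 22 coils; (b) YES, τ_max = 82.9 MPa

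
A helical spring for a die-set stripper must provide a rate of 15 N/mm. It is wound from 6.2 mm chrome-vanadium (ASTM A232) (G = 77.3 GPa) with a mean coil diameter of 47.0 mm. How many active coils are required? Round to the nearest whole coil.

N_a = Gd⁴/(8D³k) = (77.3×10³ × 6.2⁴)/(8 × 47.0³ × 15)
    = 1.14221e+08 / 1.24588e+07 = 9.168 → 9 coils

9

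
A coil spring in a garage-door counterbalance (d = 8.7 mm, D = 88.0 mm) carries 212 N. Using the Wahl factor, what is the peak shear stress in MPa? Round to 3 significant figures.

82.5 MPa

Spring index C = D/d = 88.0/8.7 = 10.1149
K_W = (4C−1)/(4C−4) + 0.615/C = 39.460/36.460 + 0.0608 = 1.1431
τ₀ = 8FD/(πd³) = 8·212·88.0/(π·8.7³) = 149248/2068.7 = 72.144 MPa
τ_max = K·τ₀ = 1.1431 × 72.144 = 82.467 MPa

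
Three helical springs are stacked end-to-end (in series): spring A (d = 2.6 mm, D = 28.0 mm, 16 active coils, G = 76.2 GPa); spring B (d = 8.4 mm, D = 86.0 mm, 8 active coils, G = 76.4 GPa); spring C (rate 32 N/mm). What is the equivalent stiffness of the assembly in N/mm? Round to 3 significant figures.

1.06 N/mm

k_A = Gd⁴/(8D³N_a) = (76.2×10³)(2.6⁴)/(8·28.0³·16) = 1.2393 N/mm
k_B = Gd⁴/(8D³N_a) = (76.4×10³)(8.4⁴)/(8·86.0³·8) = 9.3441 N/mm
Series: 1/k_eq = 1/1.2393 + 1/9.3441 + 1/32 = 0.9452; k_eq = 1.058 N/mm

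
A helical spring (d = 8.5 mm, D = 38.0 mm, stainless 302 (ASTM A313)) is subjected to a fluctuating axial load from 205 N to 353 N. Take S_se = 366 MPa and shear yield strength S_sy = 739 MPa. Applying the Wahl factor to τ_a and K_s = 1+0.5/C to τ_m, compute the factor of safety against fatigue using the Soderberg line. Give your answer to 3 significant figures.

C = D/d = 38.0/8.5 = 4.4706; K_W = (4C−1)/(4C−4)+0.615/C = 1.3537; K_s = 1+0.5/C = 1.1118
F_a = (F_max−F_min)/2 = 74 N; F_m = (F_max+F_min)/2 = 279 N
τ_a = K_W·8F_aD/(πd³) = 1.3537 × 11.66 = 15.784 MPa
τ_m = K_s·8F_mD/(πd³) = 1.1118 × 43.961 = 48.878 MPa
Soderberg: 1/n_f = τ_a/S_se + τ_m/S_sy = 15.784/366 + 48.878/739 = 0.04313 + 0.06614 = 0.10927
n_f = 1/0.10927 = 9.152

9.15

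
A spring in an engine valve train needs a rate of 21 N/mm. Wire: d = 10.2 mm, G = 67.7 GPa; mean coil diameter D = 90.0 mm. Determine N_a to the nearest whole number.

N_a = Gd⁴/(8D³k) = (67.7×10³ × 10.2⁴)/(8 × 90.0³ × 21)
    = 7.32807e+08 / 1.22472e+08 = 5.983 → 6 coils

6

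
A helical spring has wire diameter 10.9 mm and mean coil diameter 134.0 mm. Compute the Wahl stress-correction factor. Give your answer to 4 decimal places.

C = D/d = 134.0/10.9 = 12.2936
K_W = (4C−1)/(4C−4) + 0.615/C = 48.174/45.174 + 0.0500 = 1.1164

1.1164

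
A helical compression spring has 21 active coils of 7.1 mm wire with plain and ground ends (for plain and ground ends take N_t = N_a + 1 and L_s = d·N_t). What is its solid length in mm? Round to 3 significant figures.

plain and ground ends: N_t = N_a + 1 = 21 + 1 = 22
L_s = d·N_t = 7.1 × 22 = 156.2 mm

156 mm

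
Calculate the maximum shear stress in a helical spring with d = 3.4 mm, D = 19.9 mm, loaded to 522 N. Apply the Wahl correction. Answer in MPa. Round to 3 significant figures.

848 MPa

Spring index C = D/d = 19.9/3.4 = 5.8529
K_W = (4C−1)/(4C−4) + 0.615/C = 22.412/19.412 + 0.1051 = 1.2596
τ₀ = 8FD/(πd³) = 8·522·19.9/(π·3.4³) = 83102.4/123.48 = 673.02 MPa
τ_max = K·τ₀ = 1.2596 × 673.02 = 847.75 MPa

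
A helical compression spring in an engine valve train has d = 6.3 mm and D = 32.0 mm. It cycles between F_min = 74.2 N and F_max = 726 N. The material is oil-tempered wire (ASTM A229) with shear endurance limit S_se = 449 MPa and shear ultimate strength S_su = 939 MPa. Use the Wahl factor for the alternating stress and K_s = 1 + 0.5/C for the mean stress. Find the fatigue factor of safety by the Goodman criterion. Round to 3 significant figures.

2.17

C = D/d = 32.0/6.3 = 5.0794; K_W = (4C−1)/(4C−4)+0.615/C = 1.3049; K_s = 1+0.5/C = 1.0984
F_a = (F_max−F_min)/2 = 325.9 N; F_m = (F_max+F_min)/2 = 400.1 N
τ_a = K_W·8F_aD/(πd³) = 1.3049 × 106.21 = 138.59 MPa
τ_m = K_s·8F_mD/(πd³) = 1.0984 × 130.39 = 143.22 MPa
Goodman: 1/n_f = τ_a/S_se + τ_m/S_su = 138.59/449 + 143.22/939 = 0.30867 + 0.15253 = 0.4612
n_f = 1/0.4612 = 2.168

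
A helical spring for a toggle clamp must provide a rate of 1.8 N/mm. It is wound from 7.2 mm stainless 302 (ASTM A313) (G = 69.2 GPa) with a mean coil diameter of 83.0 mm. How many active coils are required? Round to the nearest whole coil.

N_a = Gd⁴/(8D³k) = (69.2×10³ × 7.2⁴)/(8 × 83.0³ × 1.8)
    = 1.85967e+08 / 8.23373e+06 = 22.59 → 23 coils

23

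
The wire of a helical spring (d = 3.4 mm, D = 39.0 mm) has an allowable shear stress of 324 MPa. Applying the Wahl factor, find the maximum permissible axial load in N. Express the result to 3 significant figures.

C = D/d = 39.0/3.4 = 11.4706
K_W = (4C−1)/(4C−4) + 0.615/C = 44.882/41.882 + 0.0536 = 1.1252
τ_max = K·8FD/(πd³) → F_max = τ_allow·πd³/(8DK)
F_max = 324·π·3.4³/(8·39.0·1.1252) = 40007/351.08 = 113.95 N

114 N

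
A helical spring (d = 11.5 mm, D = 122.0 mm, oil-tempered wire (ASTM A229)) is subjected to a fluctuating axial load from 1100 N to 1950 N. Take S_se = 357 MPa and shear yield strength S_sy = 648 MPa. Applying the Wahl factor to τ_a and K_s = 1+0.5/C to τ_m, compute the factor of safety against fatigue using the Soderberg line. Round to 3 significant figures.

1.28

C = D/d = 122.0/11.5 = 10.6087; K_W = (4C−1)/(4C−4)+0.615/C = 1.1360; K_s = 1+0.5/C = 1.0471
F_a = (F_max−F_min)/2 = 425 N; F_m = (F_max+F_min)/2 = 1525 N
τ_a = K_W·8F_aD/(πd³) = 1.1360 × 86.815 = 98.624 MPa
τ_m = K_s·8F_mD/(πd³) = 1.0471 × 311.51 = 326.2 MPa
Soderberg: 1/n_f = τ_a/S_se + τ_m/S_sy = 98.624/357 + 326.2/648 = 0.27626 + 0.50339 = 0.77965
n_f = 1/0.77965 = 1.283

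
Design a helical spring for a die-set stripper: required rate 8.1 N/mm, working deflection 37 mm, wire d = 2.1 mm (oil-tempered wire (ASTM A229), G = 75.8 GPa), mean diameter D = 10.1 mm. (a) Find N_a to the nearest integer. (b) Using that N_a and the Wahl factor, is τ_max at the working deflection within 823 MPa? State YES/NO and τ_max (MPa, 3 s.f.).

(a) 22 coils; (b) NO, τ_max = 1110 MPa

N_a = Gd⁴/(8D³k) = (75.8×10³)(2.1⁴)/(8·10.1³·8.1) = 22.08 → N_a = 22
Actual rate k = Gd⁴/(8D³·22) = 8.1296 N/mm
Working load F = kδ = 8.1296·37 = 300.8 N
C = 10.1/2.1 = 4.8095; K_W = (4C−1)/(4C−4)+0.615/C = 1.3247
τ_max = K_W·8FD/(πd³) = 1.3247·835.36 = 1106.6 MPa
τ_max > 823 MPa → exceeds allowable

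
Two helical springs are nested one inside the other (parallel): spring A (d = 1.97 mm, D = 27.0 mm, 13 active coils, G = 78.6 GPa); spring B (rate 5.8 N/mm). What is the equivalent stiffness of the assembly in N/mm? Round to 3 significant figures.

k_A = Gd⁴/(8D³N_a) = (78.6×10³)(1.97⁴)/(8·27.0³·13) = 0.57831 N/mm
Parallel: k_eq = 0.57831 + 5.8 = 6.3783 N/mm

6.38 N/mm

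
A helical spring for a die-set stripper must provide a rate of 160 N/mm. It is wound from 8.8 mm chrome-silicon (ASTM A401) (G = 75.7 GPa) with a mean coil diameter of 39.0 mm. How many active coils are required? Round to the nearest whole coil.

N_a = Gd⁴/(8D³k) = (75.7×10³ × 8.8⁴)/(8 × 39.0³ × 160)
    = 4.53969e+08 / 7.59283e+07 = 5.979 → 6 coils

6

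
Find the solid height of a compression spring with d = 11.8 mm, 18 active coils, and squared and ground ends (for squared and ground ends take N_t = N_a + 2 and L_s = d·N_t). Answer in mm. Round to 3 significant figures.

squared and ground ends: N_t = N_a + 2 = 18 + 2 = 20
L_s = d·N_t = 11.8 × 20 = 236 mm

236 mm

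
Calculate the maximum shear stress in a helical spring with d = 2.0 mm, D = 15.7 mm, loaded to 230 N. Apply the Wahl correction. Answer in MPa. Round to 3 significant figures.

Spring index C = D/d = 15.7/2.0 = 7.8500
K_W = (4C−1)/(4C−4) + 0.615/C = 30.400/27.400 + 0.0783 = 1.1878
τ₀ = 8FD/(πd³) = 8·230·15.7/(π·2.0³) = 28888/25.133 = 1149.4 MPa
τ_max = K·τ₀ = 1.1878 × 1149.4 = 1365.3 MPa

1370 MPa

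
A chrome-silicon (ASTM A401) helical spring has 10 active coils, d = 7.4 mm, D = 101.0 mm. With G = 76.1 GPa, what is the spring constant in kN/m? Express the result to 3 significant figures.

k = Gd⁴/(8D³N_a) = (76.1×10³ × 7.4⁴) / (8 × 101.0³ × 10)
  = 2.28198e+08 / 8.24241e+07 = 2.7686 N/mm

2.77 kN/m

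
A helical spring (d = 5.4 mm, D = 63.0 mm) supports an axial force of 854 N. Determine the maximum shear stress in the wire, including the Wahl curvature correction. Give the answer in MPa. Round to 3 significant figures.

977 MPa

Spring index C = D/d = 63.0/5.4 = 11.6667
K_W = (4C−1)/(4C−4) + 0.615/C = 45.667/42.667 + 0.0527 = 1.1230
τ₀ = 8FD/(πd³) = 8·854·63.0/(π·5.4³) = 430416/494.69 = 870.08 MPa
τ_max = K·τ₀ = 1.1230 × 870.08 = 977.12 MPa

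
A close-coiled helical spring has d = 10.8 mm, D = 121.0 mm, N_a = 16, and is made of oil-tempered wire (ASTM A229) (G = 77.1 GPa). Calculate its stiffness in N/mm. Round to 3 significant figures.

4.63 N/mm

k = Gd⁴/(8D³N_a) = (77.1×10³ × 10.8⁴) / (8 × 121.0³ × 16)
  = 1.04894e+09 / 2.2676e+08 = 4.6258 N/mm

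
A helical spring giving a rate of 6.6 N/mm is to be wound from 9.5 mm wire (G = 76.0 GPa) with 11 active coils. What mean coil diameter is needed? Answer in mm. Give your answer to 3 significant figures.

D = (Gd⁴/(8N_a·k))^(1/3) = (76.0×10³·9.5⁴/(8·11·6.6))^(1/3)
  = (1.06581e+06)^(1/3) = 102.1474 mm

102 mm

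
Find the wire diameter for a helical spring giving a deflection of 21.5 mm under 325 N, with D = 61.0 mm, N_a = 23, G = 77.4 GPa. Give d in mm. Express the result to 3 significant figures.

9.50 mm

Required rate k = F/δ = 325/21.5 = 15.116 N/mm
d = (8D³N_a·k / G)^(1/4) = (8·61.0³·23·15.116 / (77.4×10³))^0.25
  = (8156.6)^0.25 = 9.5034 mm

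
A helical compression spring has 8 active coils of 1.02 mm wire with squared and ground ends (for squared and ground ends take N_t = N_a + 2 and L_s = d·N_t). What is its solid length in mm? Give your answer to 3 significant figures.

10.2 mm

squared and ground ends: N_t = N_a + 2 = 8 + 2 = 10
L_s = d·N_t = 1.02 × 10 = 10.2 mm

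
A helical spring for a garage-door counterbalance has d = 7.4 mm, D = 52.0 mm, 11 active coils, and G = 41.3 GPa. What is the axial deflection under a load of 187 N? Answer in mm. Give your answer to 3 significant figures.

18.7 mm

k = Gd⁴/(8D³N_a) = (41.3×10³)(7.4⁴)/(8·52.0³·11) = 10.009 N/mm
δ = F/k = 187 / 10.009 = 18.683 mm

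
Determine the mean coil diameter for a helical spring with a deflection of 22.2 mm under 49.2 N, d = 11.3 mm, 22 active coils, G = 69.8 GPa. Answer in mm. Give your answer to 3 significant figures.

Required rate k = F/δ = 49.2/22.2 = 2.2162 N/mm
D = (Gd⁴/(8N_a·k))^(1/3) = (69.8×10³·11.3⁴/(8·22·2.2162))^(1/3)
  = (2.91773e+06)^(1/3) = 142.8943 mm

143 mm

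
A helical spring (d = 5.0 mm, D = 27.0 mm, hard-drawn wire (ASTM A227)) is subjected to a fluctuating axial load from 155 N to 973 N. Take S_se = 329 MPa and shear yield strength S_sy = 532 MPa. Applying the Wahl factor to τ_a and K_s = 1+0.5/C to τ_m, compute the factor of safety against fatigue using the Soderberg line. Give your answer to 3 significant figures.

0.660

C = D/d = 27.0/5.0 = 5.4000; K_W = (4C−1)/(4C−4)+0.615/C = 1.2843; K_s = 1+0.5/C = 1.0926
F_a = (F_max−F_min)/2 = 409 N; F_m = (F_max+F_min)/2 = 564 N
τ_a = K_W·8F_aD/(πd³) = 1.2843 × 224.97 = 288.93 MPa
τ_m = K_s·8F_mD/(πd³) = 1.0926 × 310.22 = 338.95 MPa
Soderberg: 1/n_f = τ_a/S_se + τ_m/S_sy = 288.93/329 + 338.95/532 = 0.87822 + 0.63712 = 1.5153
n_f = 1/1.5153 = 0.6599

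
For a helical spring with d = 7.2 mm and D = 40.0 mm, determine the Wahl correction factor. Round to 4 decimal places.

1.2753

C = D/d = 40.0/7.2 = 5.5556
K_W = (4C−1)/(4C−4) + 0.615/C = 21.222/18.222 + 0.1107 = 1.2753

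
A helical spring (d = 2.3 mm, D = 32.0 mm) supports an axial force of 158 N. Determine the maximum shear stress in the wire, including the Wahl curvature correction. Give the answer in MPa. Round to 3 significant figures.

1170 MPa

Spring index C = D/d = 32.0/2.3 = 13.9130
K_W = (4C−1)/(4C−4) + 0.615/C = 54.652/51.652 + 0.0442 = 1.1023
τ₀ = 8FD/(πd³) = 8·158·32.0/(π·2.3³) = 40448/38.224 = 1058.2 MPa
τ_max = K·τ₀ = 1.1023 × 1058.2 = 1166.4 MPa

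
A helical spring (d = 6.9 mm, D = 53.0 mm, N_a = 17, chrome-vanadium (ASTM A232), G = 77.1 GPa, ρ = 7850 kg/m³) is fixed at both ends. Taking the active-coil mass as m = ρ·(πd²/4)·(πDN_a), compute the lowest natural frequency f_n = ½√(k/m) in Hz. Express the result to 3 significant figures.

k = Gd⁴/(8D³N_a) = (77.1×10³)(6.9⁴)/(8·53.0³·17) = 8.6315 N/mm = 8631.5 N/m
Wire length L = πDN_a = π·53.0·17 = 2830.6 mm
m = ρ·(πd²/4)·L = 7850 × 37.393×10⁻⁶ m² × 2.8306 m = 0.83087 kg
f_n = ½√(k/m) = 0.5·√(8631.5/0.83087) = 0.5·√(10388) = 50.962 Hz

51.0 Hz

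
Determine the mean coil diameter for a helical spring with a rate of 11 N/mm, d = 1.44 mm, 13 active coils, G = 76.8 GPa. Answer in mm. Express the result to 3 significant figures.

D = (Gd⁴/(8N_a·k))^(1/3) = (76.8×10³·1.44⁴/(8·13·11))^(1/3)
  = (288.659)^(1/3) = 6.6089 mm

6.61 mm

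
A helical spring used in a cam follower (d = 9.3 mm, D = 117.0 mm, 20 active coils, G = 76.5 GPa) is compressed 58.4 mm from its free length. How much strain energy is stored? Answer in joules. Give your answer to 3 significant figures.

3.81 J

k = Gd⁴/(8D³N_a) = (76.5×10³)(9.3⁴)/(8·117.0³·20) = 2.2331 N/mm
U = ½kδ² = 0.5 × 2.2331 × 58.4² = 3808.1 N·mm = 3.8081 J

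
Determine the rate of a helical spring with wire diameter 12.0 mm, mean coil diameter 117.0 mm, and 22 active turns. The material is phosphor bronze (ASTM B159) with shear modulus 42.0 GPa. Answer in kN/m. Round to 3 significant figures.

k = Gd⁴/(8D³N_a) = (42.0×10³ × 12.0⁴) / (8 × 117.0³ × 22)
  = 8.70912e+08 / 2.81884e+08 = 3.0896 N/mm

3.09 kN/m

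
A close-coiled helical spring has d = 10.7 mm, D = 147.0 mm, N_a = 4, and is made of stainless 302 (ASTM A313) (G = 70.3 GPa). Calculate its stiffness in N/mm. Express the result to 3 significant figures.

9.07 N/mm

k = Gd⁴/(8D³N_a) = (70.3×10³ × 10.7⁴) / (8 × 147.0³ × 4)
  = 9.2149e+08 / 1.01649e+08 = 9.0654 N/mm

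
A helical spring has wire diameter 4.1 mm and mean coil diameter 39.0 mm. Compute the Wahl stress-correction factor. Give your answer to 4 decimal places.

1.1528

C = D/d = 39.0/4.1 = 9.5122
K_W = (4C−1)/(4C−4) + 0.615/C = 37.049/34.049 + 0.0647 = 1.1528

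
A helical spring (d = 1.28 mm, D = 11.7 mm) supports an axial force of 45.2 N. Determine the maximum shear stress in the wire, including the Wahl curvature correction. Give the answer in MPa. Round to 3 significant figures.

745 MPa

Spring index C = D/d = 11.7/1.28 = 9.1406
K_W = (4C−1)/(4C−4) + 0.615/C = 35.562/32.562 + 0.0673 = 1.1594
τ₀ = 8FD/(πd³) = 8·45.2·11.7/(π·1.28³) = 4230.72/6.5884 = 642.15 MPa
τ_max = K·τ₀ = 1.1594 × 642.15 = 744.51 MPa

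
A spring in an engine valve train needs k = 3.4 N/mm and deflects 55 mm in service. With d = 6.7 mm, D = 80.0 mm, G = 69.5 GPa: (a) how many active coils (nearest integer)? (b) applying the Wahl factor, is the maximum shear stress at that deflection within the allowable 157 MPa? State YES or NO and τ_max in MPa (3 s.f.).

N_a = Gd⁴/(8D³k) = (69.5×10³)(6.7⁴)/(8·80.0³·3.4) = 10.06 → N_a = 10
Actual rate k = Gd⁴/(8D³·10) = 3.4192 N/mm
Working load F = kδ = 3.4192·55 = 188.06 N
C = 80.0/6.7 = 11.9403; K_W = (4C−1)/(4C−4)+0.615/C = 1.1201
τ_max = K_W·8FD/(πd³) = 1.1201·127.38 = 142.67 MPa
τ_max ≤ 157 MPa → acceptable

(a) 10 coils; (b) YES, τ_max = 143 MPa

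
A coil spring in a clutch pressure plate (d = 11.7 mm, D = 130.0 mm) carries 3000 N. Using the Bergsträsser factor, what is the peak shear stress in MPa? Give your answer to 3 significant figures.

695 MPa

Spring index C = D/d = 130.0/11.7 = 11.1111
K_B = (4C+2)/(4C−3) = 46.444/41.444 = 1.1206
τ₀ = 8FD/(πd³) = 8·3000·130.0/(π·11.7³) = 3.12e+06/5031.6 = 620.08 MPa
τ_max = K·τ₀ = 1.1206 × 620.08 = 694.89 MPa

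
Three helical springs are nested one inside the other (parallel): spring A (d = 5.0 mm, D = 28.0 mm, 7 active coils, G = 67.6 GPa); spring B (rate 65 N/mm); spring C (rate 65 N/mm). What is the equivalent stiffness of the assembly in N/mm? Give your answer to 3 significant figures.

164 N/mm

k_A = Gd⁴/(8D³N_a) = (67.6×10³)(5.0⁴)/(8·28.0³·7) = 34.369 N/mm
Parallel: k_eq = 34.369 + 65 + 65 = 164.37 N/mm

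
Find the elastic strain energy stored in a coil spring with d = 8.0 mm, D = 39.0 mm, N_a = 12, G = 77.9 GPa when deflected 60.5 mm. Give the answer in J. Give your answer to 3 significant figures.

103 J

k = Gd⁴/(8D³N_a) = (77.9×10³)(8.0⁴)/(8·39.0³·12) = 56.032 N/mm
U = ½kδ² = 0.5 × 56.032 × 60.5² = 1.0254e+05 N·mm = 102.54 J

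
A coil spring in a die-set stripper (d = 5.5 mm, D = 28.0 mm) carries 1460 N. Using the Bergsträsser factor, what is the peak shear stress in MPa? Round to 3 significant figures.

806 MPa

Spring index C = D/d = 28.0/5.5 = 5.0909
K_B = (4C+2)/(4C−3) = 22.364/17.364 = 1.2880
τ₀ = 8FD/(πd³) = 8·1460·28.0/(π·5.5³) = 327040/522.68 = 625.7 MPa
τ_max = K·τ₀ = 1.2880 × 625.7 = 805.87 MPa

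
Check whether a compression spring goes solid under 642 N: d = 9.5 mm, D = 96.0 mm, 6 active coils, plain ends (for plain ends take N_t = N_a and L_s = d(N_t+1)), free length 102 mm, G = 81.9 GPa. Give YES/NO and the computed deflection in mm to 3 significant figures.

YES, δ = 40.9 mm

k = Gd⁴/(8D³N_a) = (81.9×10³)(9.5⁴)/(8·96.0³·6) = 15.708 N/mm
N_t = 6; L_s = 9.5·7 = 66.5 mm; δ_solid = L₀ − L_s = 102 − 66.5 = 35.5 mm
δ = F/k = 642/15.708 = 40.871 mm
δ ≥ δ_solid → spring goes solid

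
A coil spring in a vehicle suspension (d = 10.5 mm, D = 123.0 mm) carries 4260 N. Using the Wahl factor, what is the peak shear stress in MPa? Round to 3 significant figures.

1290 MPa

Spring index C = D/d = 123.0/10.5 = 11.7143
K_W = (4C−1)/(4C−4) + 0.615/C = 45.857/42.857 + 0.0525 = 1.1225
τ₀ = 8FD/(πd³) = 8·4260·123.0/(π·10.5³) = 4.19184e+06/3636.8 = 1152.6 MPa
τ_max = K·τ₀ = 1.1225 × 1152.6 = 1293.8 MPa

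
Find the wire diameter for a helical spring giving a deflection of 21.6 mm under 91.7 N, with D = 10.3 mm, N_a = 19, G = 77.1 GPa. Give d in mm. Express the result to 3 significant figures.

Required rate k = F/δ = 91.7/21.6 = 4.2454 N/mm
d = (8D³N_a·k / G)^(1/4) = (8·10.3³·19·4.2454 / (77.1×10³))^0.25
  = (9.1457)^0.25 = 1.7390 mm

1.74 mm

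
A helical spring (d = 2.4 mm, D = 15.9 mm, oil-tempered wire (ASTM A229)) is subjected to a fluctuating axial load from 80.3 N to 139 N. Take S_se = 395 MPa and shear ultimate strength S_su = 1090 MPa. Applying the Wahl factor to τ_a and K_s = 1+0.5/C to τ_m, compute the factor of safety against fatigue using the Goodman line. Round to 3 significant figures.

1.71

C = D/d = 15.9/2.4 = 6.6250; K_W = (4C−1)/(4C−4)+0.615/C = 1.2262; K_s = 1+0.5/C = 1.0755
F_a = (F_max−F_min)/2 = 29.35 N; F_m = (F_max+F_min)/2 = 109.65 N
τ_a = K_W·8F_aD/(πd³) = 1.2262 × 85.963 = 105.4 MPa
τ_m = K_s·8F_mD/(πd³) = 1.0755 × 321.15 = 345.39 MPa
Goodman: 1/n_f = τ_a/S_se + τ_m/S_su = 105.4/395 + 345.39/1090 = 0.26685 + 0.31687 = 0.58372
n_f = 1/0.58372 = 1.713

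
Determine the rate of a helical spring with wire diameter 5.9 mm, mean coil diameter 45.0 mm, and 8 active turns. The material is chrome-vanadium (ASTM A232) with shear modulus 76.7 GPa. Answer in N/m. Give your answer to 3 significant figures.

k = Gd⁴/(8D³N_a) = (76.7×10³ × 5.9⁴) / (8 × 45.0³ × 8)
  = 9.29402e+07 / 5.832e+06 = 15.936 N/mm = 15936 N/m

15900 N/m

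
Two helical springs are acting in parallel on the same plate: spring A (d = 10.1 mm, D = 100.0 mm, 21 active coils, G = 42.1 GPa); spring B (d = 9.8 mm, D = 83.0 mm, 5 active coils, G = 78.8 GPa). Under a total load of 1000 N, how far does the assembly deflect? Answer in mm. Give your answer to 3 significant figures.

k_A = Gd⁴/(8D³N_a) = (42.1×10³)(10.1⁴)/(8·100.0³·21) = 2.6077 N/mm
k_B = Gd⁴/(8D³N_a) = (78.8×10³)(9.8⁴)/(8·83.0³·5) = 31.779 N/mm
Parallel: k_eq = 2.6077 + 31.779 = 34.386 N/mm
δ = F/k_eq = 1000/34.386 = 29.081 mm

29.1 mm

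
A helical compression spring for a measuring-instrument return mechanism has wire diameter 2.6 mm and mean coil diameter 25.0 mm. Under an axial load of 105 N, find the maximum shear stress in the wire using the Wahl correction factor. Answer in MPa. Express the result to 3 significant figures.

438 MPa

Spring index C = D/d = 25.0/2.6 = 9.6154
K_W = (4C−1)/(4C−4) + 0.615/C = 37.462/34.462 + 0.0640 = 1.1510
τ₀ = 8FD/(πd³) = 8·105·25.0/(π·2.6³) = 21000/55.217 = 380.32 MPa
τ_max = K·τ₀ = 1.1510 × 380.32 = 437.75 MPa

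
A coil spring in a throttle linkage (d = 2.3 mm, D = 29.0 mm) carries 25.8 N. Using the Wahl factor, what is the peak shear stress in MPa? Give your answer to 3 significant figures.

Spring index C = D/d = 29.0/2.3 = 12.6087
K_W = (4C−1)/(4C−4) + 0.615/C = 49.435/46.435 + 0.0488 = 1.1134
τ₀ = 8FD/(πd³) = 8·25.8·29.0/(π·2.3³) = 5985.6/38.224 = 156.59 MPa
τ_max = K·τ₀ = 1.1134 × 156.59 = 174.35 MPa

174 MPa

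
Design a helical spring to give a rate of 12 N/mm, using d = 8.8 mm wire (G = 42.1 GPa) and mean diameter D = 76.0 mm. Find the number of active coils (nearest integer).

6

N_a = Gd⁴/(8D³k) = (42.1×10³ × 8.8⁴)/(8 × 76.0³ × 12)
    = 2.52472e+08 / 4.21417e+07 = 5.991 → 6 coils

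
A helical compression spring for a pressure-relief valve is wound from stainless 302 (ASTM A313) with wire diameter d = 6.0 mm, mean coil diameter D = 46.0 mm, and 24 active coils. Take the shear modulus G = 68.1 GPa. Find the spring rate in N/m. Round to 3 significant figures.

4720 N/m

k = Gd⁴/(8D³N_a) = (68.1×10³ × 6.0⁴) / (8 × 46.0³ × 24)
  = 8.82576e+07 / 1.86885e+07 = 4.7226 N/mm = 4722.6 N/m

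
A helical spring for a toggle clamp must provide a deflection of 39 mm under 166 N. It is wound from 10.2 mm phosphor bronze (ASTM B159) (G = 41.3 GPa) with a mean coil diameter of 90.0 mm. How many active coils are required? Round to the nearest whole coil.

18

Required rate k = F/δ = 166/39 = 4.2564 N/mm
N_a = Gd⁴/(8D³k) = (41.3×10³ × 10.2⁴)/(8 × 90.0³ × 4.2564)
    = 4.47044e+08 / 2.48234e+07 = 18.01 → 18 coils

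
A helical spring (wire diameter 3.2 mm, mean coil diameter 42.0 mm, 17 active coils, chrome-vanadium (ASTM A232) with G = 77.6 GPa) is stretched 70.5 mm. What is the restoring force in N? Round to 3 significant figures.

k = Gd⁴/(8D³N_a) = (77.6×10³)(3.2⁴)/(8·42.0³·17) = 0.80756 N/mm
F = k·δ = 0.80756 × 70.5 = 56.933 N

56.9 N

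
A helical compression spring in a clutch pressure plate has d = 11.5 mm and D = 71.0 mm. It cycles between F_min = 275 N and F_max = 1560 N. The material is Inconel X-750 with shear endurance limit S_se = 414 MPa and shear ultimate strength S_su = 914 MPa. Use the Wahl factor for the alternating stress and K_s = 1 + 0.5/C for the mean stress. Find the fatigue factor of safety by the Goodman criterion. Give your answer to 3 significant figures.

C = D/d = 71.0/11.5 = 6.1739; K_W = (4C−1)/(4C−4)+0.615/C = 1.2446; K_s = 1+0.5/C = 1.0810
F_a = (F_max−F_min)/2 = 642.5 N; F_m = (F_max+F_min)/2 = 917.5 N
τ_a = K_W·8F_aD/(πd³) = 1.2446 × 76.38 = 95.06 MPa
τ_m = K_s·8F_mD/(πd³) = 1.0810 × 109.07 = 117.9 MPa
Goodman: 1/n_f = τ_a/S_se + τ_m/S_su = 95.06/414 + 117.9/914 = 0.22961 + 0.12900 = 0.35861
n_f = 1/0.35861 = 2.789

2.79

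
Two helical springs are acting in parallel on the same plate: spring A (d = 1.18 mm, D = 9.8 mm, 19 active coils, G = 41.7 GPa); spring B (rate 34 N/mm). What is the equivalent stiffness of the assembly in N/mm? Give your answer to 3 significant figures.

k_A = Gd⁴/(8D³N_a) = (41.7×10³)(1.18⁴)/(8·9.8³·19) = 0.56512 N/mm
Parallel: k_eq = 0.56512 + 34 = 34.565 N/mm

34.6 N/mm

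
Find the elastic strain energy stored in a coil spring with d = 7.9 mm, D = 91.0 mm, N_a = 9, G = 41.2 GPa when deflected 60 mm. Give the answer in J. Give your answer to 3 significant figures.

k = Gd⁴/(8D³N_a) = (41.2×10³)(7.9⁴)/(8·91.0³·9) = 2.9577 N/mm
U = ½kδ² = 0.5 × 2.9577 × 60² = 5323.8 N·mm = 5.3238 J

5.32 J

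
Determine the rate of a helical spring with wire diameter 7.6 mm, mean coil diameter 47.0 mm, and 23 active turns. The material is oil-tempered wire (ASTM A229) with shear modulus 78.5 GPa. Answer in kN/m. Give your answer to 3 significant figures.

k = Gd⁴/(8D³N_a) = (78.5×10³ × 7.6⁴) / (8 × 47.0³ × 23)
  = 2.61893e+08 / 1.91034e+07 = 13.709 N/mm

13.7 kN/m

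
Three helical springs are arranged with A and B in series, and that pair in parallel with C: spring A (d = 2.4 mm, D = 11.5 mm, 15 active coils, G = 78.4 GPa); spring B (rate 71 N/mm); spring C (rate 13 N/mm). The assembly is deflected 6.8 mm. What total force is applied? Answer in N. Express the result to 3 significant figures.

k_A = Gd⁴/(8D³N_a) = (78.4×10³)(2.4⁴)/(8·11.5³·15) = 14.252 N/mm
Springs A,B series: k_AB = 1/(1/14.252+1/71) = 11.87 N/mm; parallel with C: k_eq = 11.87+13 = 24.87 N/mm
F = k_eq·δ = 24.87·6.8 = 169.11 N

169 N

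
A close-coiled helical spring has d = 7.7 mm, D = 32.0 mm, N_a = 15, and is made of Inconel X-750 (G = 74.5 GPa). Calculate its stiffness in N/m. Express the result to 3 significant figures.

66600 N/m

k = Gd⁴/(8D³N_a) = (74.5×10³ × 7.7⁴) / (8 × 32.0³ × 15)
  = 2.6189e+08 / 3.93216e+06 = 66.602 N/mm = 66602 N/m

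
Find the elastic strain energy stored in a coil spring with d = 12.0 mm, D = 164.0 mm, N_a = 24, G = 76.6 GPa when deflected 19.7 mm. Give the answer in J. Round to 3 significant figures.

k = Gd⁴/(8D³N_a) = (76.6×10³)(12.0⁴)/(8·164.0³·24) = 1.8755 N/mm
U = ½kδ² = 0.5 × 1.8755 × 19.7² = 363.93 N·mm = 0.36393 J

0.364 J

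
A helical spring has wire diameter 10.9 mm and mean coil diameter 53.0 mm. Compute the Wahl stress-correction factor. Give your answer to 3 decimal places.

C = D/d = 53.0/10.9 = 4.8624
K_W = (4C−1)/(4C−4) + 0.615/C = 18.450/15.450 + 0.1265 = 1.3207

1.321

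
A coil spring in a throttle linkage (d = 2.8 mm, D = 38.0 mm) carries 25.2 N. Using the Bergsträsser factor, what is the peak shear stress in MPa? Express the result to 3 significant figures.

122 MPa

Spring index C = D/d = 38.0/2.8 = 13.5714
K_B = (4C+2)/(4C−3) = 56.286/51.286 = 1.0975
τ₀ = 8FD/(πd³) = 8·25.2·38.0/(π·2.8³) = 7660.8/68.964 = 111.08 MPa
τ_max = K·τ₀ = 1.0975 × 111.08 = 121.91 MPa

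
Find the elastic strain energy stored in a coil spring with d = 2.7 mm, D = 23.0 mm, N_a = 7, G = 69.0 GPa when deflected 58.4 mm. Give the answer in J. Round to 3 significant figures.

k = Gd⁴/(8D³N_a) = (69.0×10³)(2.7⁴)/(8·23.0³·7) = 5.3819 N/mm
U = ½kδ² = 0.5 × 5.3819 × 58.4² = 9177.6 N·mm = 9.1776 J

9.18 J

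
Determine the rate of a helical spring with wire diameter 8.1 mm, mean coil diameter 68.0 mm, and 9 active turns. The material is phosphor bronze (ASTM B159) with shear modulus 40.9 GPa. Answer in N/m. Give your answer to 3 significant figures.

k = Gd⁴/(8D³N_a) = (40.9×10³ × 8.1⁴) / (8 × 68.0³ × 9)
  = 1.76061e+08 / 2.26391e+07 = 7.7769 N/mm = 7776.9 N/m

7780 N/m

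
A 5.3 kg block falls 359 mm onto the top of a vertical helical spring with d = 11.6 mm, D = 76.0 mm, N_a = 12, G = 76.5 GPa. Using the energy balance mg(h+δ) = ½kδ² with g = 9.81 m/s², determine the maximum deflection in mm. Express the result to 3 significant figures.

35.3 mm

k = Gd⁴/(8D³N_a) = (76.5×10³)(11.6⁴)/(8·76.0³·12) = 32.869 N/mm
W = mg = 5.3 × 9.81 = 51.993 N
½kδ² − Wδ − Wh = 0 → δ = (W + √(W² + 2kWh))/k
δ = (51.993 + √(2703.3 + 1.22702e+06))/32.869 = (51.993 + 1108.9)/32.869 = 35.32 mm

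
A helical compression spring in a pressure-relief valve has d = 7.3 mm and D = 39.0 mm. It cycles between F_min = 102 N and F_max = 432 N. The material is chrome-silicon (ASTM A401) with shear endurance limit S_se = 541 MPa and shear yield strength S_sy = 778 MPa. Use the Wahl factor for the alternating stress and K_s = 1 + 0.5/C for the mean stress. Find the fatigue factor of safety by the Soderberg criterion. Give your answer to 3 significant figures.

C = D/d = 39.0/7.3 = 5.3425; K_W = (4C−1)/(4C−4)+0.615/C = 1.2878; K_s = 1+0.5/C = 1.0936
F_a = (F_max−F_min)/2 = 165 N; F_m = (F_max+F_min)/2 = 267 N
τ_a = K_W·8F_aD/(πd³) = 1.2878 × 42.123 = 54.247 MPa
τ_m = K_s·8F_mD/(πd³) = 1.0936 × 68.163 = 74.542 MPa
Soderberg: 1/n_f = τ_a/S_se + τ_m/S_sy = 54.247/541 + 74.542/778 = 0.10027 + 0.09581 = 0.19608
n_f = 1/0.19608 = 5.1

5.10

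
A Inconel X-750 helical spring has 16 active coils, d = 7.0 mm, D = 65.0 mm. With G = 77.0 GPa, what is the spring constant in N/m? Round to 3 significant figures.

5260 N/m

k = Gd⁴/(8D³N_a) = (77.0×10³ × 7.0⁴) / (8 × 65.0³ × 16)
  = 1.84877e+08 / 3.5152e+07 = 5.2594 N/mm = 5259.4 N/m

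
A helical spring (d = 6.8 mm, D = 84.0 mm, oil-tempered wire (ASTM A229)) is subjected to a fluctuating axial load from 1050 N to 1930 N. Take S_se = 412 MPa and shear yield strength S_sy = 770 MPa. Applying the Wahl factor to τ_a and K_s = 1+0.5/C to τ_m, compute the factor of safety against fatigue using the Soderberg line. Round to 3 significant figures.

0.459

C = D/d = 84.0/6.8 = 12.3529; K_W = (4C−1)/(4C−4)+0.615/C = 1.1158; K_s = 1+0.5/C = 1.0405
F_a = (F_max−F_min)/2 = 440 N; F_m = (F_max+F_min)/2 = 1490 N
τ_a = K_W·8F_aD/(πd³) = 1.1158 × 299.33 = 334 MPa
τ_m = K_s·8F_mD/(πd³) = 1.0405 × 1013.6 = 1054.7 MPa
Soderberg: 1/n_f = τ_a/S_se + τ_m/S_sy = 334/412 + 1054.7/770 = 0.81069 + 1.36968 = 2.1804
n_f = 1/2.1804 = 0.4586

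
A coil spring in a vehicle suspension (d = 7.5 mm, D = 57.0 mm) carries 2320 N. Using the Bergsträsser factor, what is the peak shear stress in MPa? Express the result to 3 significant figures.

Spring index C = D/d = 57.0/7.5 = 7.6000
K_B = (4C+2)/(4C−3) = 32.400/27.400 = 1.1825
τ₀ = 8FD/(πd³) = 8·2320·57.0/(π·7.5³) = 1.05792e+06/1325.4 = 798.21 MPa
τ_max = K·τ₀ = 1.1825 × 798.21 = 943.87 MPa

944 MPa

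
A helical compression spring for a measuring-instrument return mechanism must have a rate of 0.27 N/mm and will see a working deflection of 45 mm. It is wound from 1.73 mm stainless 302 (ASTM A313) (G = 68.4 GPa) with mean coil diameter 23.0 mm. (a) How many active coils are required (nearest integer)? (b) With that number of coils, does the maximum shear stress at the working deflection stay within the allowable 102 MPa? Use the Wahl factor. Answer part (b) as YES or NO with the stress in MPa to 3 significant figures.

(a) 23 coils; (b) NO, τ_max = 154 MPa

N_a = Gd⁴/(8D³k) = (68.4×10³)(1.73⁴)/(8·23.0³·0.27) = 23.31 → N_a = 23
Actual rate k = Gd⁴/(8D³·23) = 0.27368 N/mm
Working load F = kδ = 0.27368·45 = 12.315 N
C = 23.0/1.73 = 13.2948; K_W = (4C−1)/(4C−4)+0.615/C = 1.1073
τ_max = K_W·8FD/(πd³) = 1.1073·139.31 = 154.25 MPa
τ_max > 102 MPa → exceeds allowable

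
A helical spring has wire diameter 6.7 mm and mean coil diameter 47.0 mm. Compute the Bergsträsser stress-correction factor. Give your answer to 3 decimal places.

1.200

C = D/d = 47.0/6.7 = 7.0149
K_B = (4C+2)/(4C−3) = 30.060/25.060 = 1.1995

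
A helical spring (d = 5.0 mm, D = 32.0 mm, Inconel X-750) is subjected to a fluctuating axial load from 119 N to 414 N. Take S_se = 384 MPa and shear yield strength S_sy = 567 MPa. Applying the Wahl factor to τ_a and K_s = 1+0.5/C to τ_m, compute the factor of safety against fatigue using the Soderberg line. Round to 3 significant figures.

C = D/d = 32.0/5.0 = 6.4000; K_W = (4C−1)/(4C−4)+0.615/C = 1.2350; K_s = 1+0.5/C = 1.0781
F_a = (F_max−F_min)/2 = 147.5 N; F_m = (F_max+F_min)/2 = 266.5 N
τ_a = K_W·8F_aD/(πd³) = 1.2350 × 96.155 = 118.75 MPa
τ_m = K_s·8F_mD/(πd³) = 1.0781 × 173.73 = 187.3 MPa
Soderberg: 1/n_f = τ_a/S_se + τ_m/S_sy = 118.75/384 + 187.3/567 = 0.30924 + 0.33034 = 0.63959
n_f = 1/0.63959 = 1.564

1.56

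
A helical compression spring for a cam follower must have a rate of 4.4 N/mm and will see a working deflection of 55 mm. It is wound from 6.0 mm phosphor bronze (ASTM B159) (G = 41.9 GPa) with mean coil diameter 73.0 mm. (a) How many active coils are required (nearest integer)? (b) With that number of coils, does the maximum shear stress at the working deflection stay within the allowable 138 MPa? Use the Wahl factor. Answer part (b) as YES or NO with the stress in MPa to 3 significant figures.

(a) 4 coils; (b) NO, τ_max = 231 MPa

N_a = Gd⁴/(8D³k) = (41.9×10³)(6.0⁴)/(8·73.0³·4.4) = 3.966 → N_a = 4
Actual rate k = Gd⁴/(8D³·4) = 4.3621 N/mm
Working load F = kδ = 4.3621·55 = 239.92 N
C = 73.0/6.0 = 12.1667; K_W = (4C−1)/(4C−4)+0.615/C = 1.1177
τ_max = K_W·8FD/(πd³) = 1.1177·206.48 = 230.78 MPa
τ_max > 138 MPa → exceeds allowable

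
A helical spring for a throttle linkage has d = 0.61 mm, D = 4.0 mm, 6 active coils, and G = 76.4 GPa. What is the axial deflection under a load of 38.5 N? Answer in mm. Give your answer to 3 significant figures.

k = Gd⁴/(8D³N_a) = (76.4×10³)(0.61⁴)/(8·4.0³·6) = 3.4434 N/mm
δ = F/k = 38.5 / 3.4434 = 11.181 mm

11.2 mm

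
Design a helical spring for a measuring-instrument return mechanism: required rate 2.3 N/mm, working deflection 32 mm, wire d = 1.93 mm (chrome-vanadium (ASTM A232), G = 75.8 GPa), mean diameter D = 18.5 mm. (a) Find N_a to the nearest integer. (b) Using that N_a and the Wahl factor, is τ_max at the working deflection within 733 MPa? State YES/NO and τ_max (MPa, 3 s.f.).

(a) 9 coils; (b) YES, τ_max = 557 MPa

N_a = Gd⁴/(8D³k) = (75.8×10³)(1.93⁴)/(8·18.5³·2.3) = 9.027 → N_a = 9
Actual rate k = Gd⁴/(8D³·9) = 2.307 N/mm
Working load F = kδ = 2.307·32 = 73.825 N
C = 18.5/1.93 = 9.5855; K_W = (4C−1)/(4C−4)+0.615/C = 1.1515
τ_max = K_W·8FD/(πd³) = 1.1515·483.77 = 557.07 MPa
τ_max ≤ 733 MPa → acceptable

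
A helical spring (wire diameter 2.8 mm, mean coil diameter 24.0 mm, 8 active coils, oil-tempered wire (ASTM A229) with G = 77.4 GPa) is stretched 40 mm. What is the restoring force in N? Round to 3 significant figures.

k = Gd⁴/(8D³N_a) = (77.4×10³)(2.8⁴)/(8·24.0³·8) = 5.3772 N/mm
F = k·δ = 5.3772 × 40 = 215.09 N

215 N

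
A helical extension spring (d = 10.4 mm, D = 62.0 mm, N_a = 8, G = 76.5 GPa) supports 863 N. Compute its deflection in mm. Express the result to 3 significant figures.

k = Gd⁴/(8D³N_a) = (76.5×10³)(10.4⁴)/(8·62.0³·8) = 58.673 N/mm
δ = F/k = 863 / 58.673 = 14.709 mm

14.7 mm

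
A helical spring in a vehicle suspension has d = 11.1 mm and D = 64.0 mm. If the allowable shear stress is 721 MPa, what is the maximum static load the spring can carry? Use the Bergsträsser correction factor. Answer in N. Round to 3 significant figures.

C = D/d = 64.0/11.1 = 5.7658
K_B = (4C+2)/(4C−3) = 25.063/20.063 = 1.2492
τ_max = K·8FD/(πd³) → F_max = τ_allow·πd³/(8DK)
F_max = 721·π·11.1³/(8·64.0·1.2492) = 3.0978e+06/639.6 = 4843.4 N

4840 N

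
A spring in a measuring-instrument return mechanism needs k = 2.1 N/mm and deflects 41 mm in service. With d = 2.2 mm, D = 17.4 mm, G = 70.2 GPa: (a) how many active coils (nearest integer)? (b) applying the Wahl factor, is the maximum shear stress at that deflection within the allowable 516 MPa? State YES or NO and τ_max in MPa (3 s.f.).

(a) 19 coils; (b) YES, τ_max = 416 MPa

N_a = Gd⁴/(8D³k) = (70.2×10³)(2.2⁴)/(8·17.4³·2.1) = 18.58 → N_a = 19
Actual rate k = Gd⁴/(8D³·19) = 2.0537 N/mm
Working load F = kδ = 2.0537·41 = 84.202 N
C = 17.4/2.2 = 7.9091; K_W = (4C−1)/(4C−4)+0.615/C = 1.1863
τ_max = K_W·8FD/(πd³) = 1.1863·350.38 = 415.66 MPa
τ_max ≤ 516 MPa → acceptable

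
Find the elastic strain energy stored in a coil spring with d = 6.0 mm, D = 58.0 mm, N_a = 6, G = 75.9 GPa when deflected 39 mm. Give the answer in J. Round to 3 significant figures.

7.99 J

k = Gd⁴/(8D³N_a) = (75.9×10³)(6.0⁴)/(8·58.0³·6) = 10.503 N/mm
U = ½kδ² = 0.5 × 10.503 × 39² = 7987.7 N·mm = 7.9877 J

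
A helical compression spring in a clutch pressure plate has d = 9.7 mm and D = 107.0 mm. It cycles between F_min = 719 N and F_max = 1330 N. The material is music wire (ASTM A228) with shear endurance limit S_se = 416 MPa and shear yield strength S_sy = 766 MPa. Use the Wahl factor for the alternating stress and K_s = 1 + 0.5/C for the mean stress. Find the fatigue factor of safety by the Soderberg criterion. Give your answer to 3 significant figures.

1.50

C = D/d = 107.0/9.7 = 11.0309; K_W = (4C−1)/(4C−4)+0.615/C = 1.1305; K_s = 1+0.5/C = 1.0453
F_a = (F_max−F_min)/2 = 305.5 N; F_m = (F_max+F_min)/2 = 1024.5 N
τ_a = K_W·8F_aD/(πd³) = 1.1305 × 91.205 = 103.11 MPa
τ_m = K_s·8F_mD/(πd³) = 1.0453 × 305.86 = 319.72 MPa
Soderberg: 1/n_f = τ_a/S_se + τ_m/S_sy = 103.11/416 + 319.72/766 = 0.24786 + 0.41739 = 0.66525
n_f = 1/0.66525 = 1.503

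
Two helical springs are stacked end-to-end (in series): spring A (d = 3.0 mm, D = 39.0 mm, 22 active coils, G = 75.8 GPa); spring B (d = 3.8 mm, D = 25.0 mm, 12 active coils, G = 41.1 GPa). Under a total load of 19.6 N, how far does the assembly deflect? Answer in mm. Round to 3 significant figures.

k_A = Gd⁴/(8D³N_a) = (75.8×10³)(3.0⁴)/(8·39.0³·22) = 0.5881 N/mm
k_B = Gd⁴/(8D³N_a) = (41.1×10³)(3.8⁴)/(8·25.0³·12) = 5.7133 N/mm
Series: 1/k_eq = 1/0.5881 + 1/5.7133 = 1.8754; k_eq = 0.53321 N/mm
δ = F/k_eq = 19.6/0.53321 = 36.759 mm

36.8 mm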